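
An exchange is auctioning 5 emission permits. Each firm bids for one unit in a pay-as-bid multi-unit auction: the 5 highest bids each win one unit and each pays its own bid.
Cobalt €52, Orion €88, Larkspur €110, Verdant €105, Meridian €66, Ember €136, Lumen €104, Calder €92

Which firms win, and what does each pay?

Ember €136, Larkspur €110, Verdant €105, Lumen €104, Calder €92

Sorting: 136 (Ember), 110 (Larkspur), 105 (Verdant), 104 (Lumen), 92 (Calder), 88 (Orion), 66 (Meridian), …
Winners (5 units): Ember, Larkspur, Verdant, Lumen, Calder.
Each winner pays its own bid: Ember €136, Larkspur €110, Verdant €105, Lumen €104, Calder €92.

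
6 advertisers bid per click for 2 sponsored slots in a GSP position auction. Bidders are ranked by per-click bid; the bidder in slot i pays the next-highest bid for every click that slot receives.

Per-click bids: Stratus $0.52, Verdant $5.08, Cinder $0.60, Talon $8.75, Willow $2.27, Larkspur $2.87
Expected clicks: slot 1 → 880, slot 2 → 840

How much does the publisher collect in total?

Ranked by bid: $8.75 (Talon) > $5.08 (Verdant) > $2.87 (Larkspur) > …
Slot 1: Talon pays $5.08 × 880 = $4470.40
Slot 2: Verdant pays $2.87 × 840 = $2410.80
Total = $6881.20

Total revenue: $6881.20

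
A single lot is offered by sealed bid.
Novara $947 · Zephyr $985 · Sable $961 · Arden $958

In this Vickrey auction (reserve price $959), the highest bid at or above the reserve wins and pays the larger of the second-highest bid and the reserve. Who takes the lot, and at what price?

Zephyr pays $961

Bids ranked: 985 (Zephyr) > 961 (Sable) > 958 (Arden) > 947 (Novara)
Highest eligible bid: Zephyr at $985.
Second-highest bid $961 exceeds the reserve $959 → payment $961.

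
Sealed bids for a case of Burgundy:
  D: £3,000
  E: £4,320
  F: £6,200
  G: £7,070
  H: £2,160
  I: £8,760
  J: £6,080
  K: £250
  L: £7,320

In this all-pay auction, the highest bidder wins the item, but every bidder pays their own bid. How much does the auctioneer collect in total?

Total revenue: £45,160

Bids ranked: 8,760 (I) > 7,320 (L) > 7,070 (G) > 6,200 (F) > 6,080 (J) > 4,320 (E) > …
Every bidder forfeits their bid regardless of winning.
Revenue = 3,000 + 4,320 + 6,200 + 7,070 + 2,160 + 8,760 + 6,080 + 250 + 7,320 = £45,160.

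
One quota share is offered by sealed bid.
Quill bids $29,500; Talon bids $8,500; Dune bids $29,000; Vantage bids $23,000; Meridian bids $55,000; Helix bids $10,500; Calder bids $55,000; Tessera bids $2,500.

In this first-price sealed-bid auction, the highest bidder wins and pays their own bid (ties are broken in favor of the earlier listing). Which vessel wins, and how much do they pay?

First-price sealed-bid auction: the highest bidder wins and pays their own bid.
Bids in order: 55,000 (Meridian) > 55,000 (Calder) > 29,500 (Quill) > 29,000 (Dune) > 23,000 (Vantage) > 10,500 (Helix) > …
Tie at $55,000 → Meridian wins by tie-break.
Meridian is highest → pays own bid, $55,000.

Meridian pays $55,000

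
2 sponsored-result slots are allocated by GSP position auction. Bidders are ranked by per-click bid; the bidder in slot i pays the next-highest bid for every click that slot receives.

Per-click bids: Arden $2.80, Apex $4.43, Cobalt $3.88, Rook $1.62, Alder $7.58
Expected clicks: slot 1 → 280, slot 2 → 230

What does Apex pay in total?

Apex pays $892.40

Per-click bids in order: $7.58 (Alder) > $4.43 (Apex) > $3.88 (Cobalt) > …
Apex holds slot 2 → pays next bid $3.88 × 230 clicks = $892.40.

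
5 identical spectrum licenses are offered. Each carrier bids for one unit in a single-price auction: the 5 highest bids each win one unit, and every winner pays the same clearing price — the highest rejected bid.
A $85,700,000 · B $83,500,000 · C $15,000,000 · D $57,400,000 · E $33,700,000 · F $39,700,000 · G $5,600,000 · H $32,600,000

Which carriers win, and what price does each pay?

A, B, D, F, E; each pays $32,600,000

Bids ranked high→low: 85,700,000 (A), 83,500,000 (B), 57,400,000 (D), 39,700,000 (F), 33,700,000 (E), 32,600,000 (H), 15,000,000 (C), …
The 5 highest are A, B, D, F, E.
Highest unsuccessful bid: $32,600,000 → clearing price.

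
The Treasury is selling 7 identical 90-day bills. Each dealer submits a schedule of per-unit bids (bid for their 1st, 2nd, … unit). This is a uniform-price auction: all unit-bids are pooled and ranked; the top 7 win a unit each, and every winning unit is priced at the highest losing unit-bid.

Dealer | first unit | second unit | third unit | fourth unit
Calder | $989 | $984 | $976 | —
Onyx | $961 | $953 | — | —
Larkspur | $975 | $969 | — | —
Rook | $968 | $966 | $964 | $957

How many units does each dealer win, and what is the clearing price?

Calder 3, Larkspur 2, Rook 2; clearing price $964

Merging the schedules and taking the best 7: 989 (Calder-1), 984 (Calder-2), 976 (Calder-3), 975 (Larkspur-1), 969 (Larkspur-2), 968 (Rook-1), 966 (Rook-2)
The (k+1)-th unit-bid is $964.
Allocation: Calder 3, Larkspur 2, Rook 2.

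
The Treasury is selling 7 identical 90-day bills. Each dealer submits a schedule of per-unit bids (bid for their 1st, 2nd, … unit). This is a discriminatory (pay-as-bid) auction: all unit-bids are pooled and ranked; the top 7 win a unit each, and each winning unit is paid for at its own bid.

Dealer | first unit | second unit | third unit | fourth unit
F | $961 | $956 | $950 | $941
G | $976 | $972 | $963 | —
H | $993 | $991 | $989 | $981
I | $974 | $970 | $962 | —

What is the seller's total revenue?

Merging the schedules and taking the best 7: 993 (H-1), 991 (H-2), 989 (H-3), 981 (H-4), 976 (G-1), 974 (I-1), 972 (G-2)
Next rejected bid: $970 (not a price — pay-as-bid).
Each winning unit pays its own bid.
Revenue = 993 + 991 + 989 + 981 + 976 + 974 + 972 = $6,876.

Total revenue: $6,876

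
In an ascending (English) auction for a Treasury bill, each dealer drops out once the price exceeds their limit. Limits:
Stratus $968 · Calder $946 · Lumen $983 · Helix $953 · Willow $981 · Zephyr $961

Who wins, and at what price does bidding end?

Rule: the price rises until one bidder remains; the winner pays the price at which the last rival dropped out.
Limits in order: 983 (Lumen) > 981 (Willow) > 968 (Stratus) > 961 (Zephyr) > 953 (Helix) > 946 (Calder)
Willow is the last rival to drop out, at $981; Lumen remains and wins at that price.

Lumen wins at $981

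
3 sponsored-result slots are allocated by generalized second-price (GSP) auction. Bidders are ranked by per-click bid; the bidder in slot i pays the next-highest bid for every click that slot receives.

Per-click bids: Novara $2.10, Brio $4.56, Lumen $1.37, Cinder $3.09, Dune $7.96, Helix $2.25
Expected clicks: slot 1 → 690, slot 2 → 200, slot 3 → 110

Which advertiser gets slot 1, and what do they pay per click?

Ranked by bid: $7.96 (Dune) > $4.56 (Brio) > $3.09 (Cinder) > $2.25 (Helix) > …
Slot 1 goes to the first-ranked bidder, Dune, who pays the next bid down: $4.56/click.

Dune; $4.56 per click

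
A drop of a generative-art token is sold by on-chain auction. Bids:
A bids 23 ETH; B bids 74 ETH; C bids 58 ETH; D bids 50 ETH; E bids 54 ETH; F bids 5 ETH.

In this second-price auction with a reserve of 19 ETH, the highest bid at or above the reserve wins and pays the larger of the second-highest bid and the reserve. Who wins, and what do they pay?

Bids in order: 74 (B) > 58 (C) > 54 (E) > 50 (D) > 23 (A) > 5 (F)
B has the top bid at or above the reserve (74 ETH).
max(second-highest 58 ETH, reserve 19 ETH) = 58 ETH; the reserve does not bind.

B pays 58 ETH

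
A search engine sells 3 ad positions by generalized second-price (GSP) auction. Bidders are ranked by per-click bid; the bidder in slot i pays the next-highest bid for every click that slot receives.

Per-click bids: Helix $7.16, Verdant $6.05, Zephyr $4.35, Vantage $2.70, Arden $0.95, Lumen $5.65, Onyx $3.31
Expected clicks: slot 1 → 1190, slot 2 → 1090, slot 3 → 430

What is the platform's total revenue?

Total revenue: $15228.50

Per-click bids in order: $7.16 (Helix) > $6.05 (Verdant) > $5.65 (Lumen) > $4.35 (Zephyr) > …
Slot 1: Helix pays $6.05 × 1190 = $7199.50
Slot 2: Verdant pays $5.65 × 1090 = $6158.50
Slot 3: Lumen pays $4.35 × 430 = $1870.50
Total = $15228.50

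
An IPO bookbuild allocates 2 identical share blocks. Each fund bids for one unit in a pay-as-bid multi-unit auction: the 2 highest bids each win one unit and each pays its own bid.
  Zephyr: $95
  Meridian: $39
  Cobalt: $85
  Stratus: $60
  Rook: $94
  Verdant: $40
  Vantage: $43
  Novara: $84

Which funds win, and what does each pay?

Bids ranked high→low: 95 (Zephyr), 94 (Rook), 85 (Cobalt), 84 (Novara), …
Top 2: Zephyr, Rook.
Each winner pays its own bid: Zephyr $95, Rook $94.

Zephyr $95, Rook $94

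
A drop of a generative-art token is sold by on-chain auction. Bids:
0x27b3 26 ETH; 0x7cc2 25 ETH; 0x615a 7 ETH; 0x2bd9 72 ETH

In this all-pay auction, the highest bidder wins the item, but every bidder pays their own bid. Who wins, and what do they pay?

0x2bd9 pays 72 ETH

Rule: the highest bidder wins the item, but every bidder pays their own bid.
Bids in order: 72 (0x2bd9) > 26 (0x27b3) > 25 (0x7cc2) > 7 (0x615a)
0x2bd9 wins with the top bid; all bids are sunk regardless.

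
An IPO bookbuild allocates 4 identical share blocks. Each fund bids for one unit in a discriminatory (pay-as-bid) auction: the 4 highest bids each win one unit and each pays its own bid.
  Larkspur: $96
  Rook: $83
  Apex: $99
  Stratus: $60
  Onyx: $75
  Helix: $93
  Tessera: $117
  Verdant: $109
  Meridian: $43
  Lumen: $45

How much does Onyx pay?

Sorting: 117 (Tessera), 109 (Verdant), 99 (Apex), 96 (Larkspur), 93 (Helix), 83 (Rook), …
The 4 highest are Tessera, Verdant, Apex, Larkspur.
Onyx does not win → $0.

Onyx pays $0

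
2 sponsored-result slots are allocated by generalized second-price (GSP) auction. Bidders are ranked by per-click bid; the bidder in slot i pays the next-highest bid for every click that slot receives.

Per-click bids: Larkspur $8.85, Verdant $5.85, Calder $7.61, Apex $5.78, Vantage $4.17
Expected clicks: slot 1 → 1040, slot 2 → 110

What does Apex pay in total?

Per-click bids in order: $8.85 (Larkspur) > $7.61 (Calder) > $5.85 (Verdant) > …
Apex ranks below slot 2 → no slot, pays nothing.

Apex pays $0.00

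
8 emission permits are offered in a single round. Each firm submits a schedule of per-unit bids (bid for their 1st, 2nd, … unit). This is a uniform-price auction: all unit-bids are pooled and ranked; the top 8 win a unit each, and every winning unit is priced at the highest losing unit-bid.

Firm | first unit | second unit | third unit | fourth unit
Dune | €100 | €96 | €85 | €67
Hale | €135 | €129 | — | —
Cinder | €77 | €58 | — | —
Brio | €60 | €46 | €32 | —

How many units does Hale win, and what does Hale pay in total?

Hale: 2 units, pays €116

All unit-bids, highest first — top 8: 135 (Hale-1), 129 (Hale-2), 100 (Dune-1), 96 (Dune-2), 85 (Dune-3), 77 (Cinder-1), 67 (Dune-4), 60 (Brio-1)
First bid not allocated: €58.
Hale wins 2 unit(s) at €58 each.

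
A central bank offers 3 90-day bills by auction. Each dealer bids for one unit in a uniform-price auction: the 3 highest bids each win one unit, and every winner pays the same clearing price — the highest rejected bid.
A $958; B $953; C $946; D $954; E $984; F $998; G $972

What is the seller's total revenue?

Total revenue: $2,874

Ordering the bids: 998 (F), 984 (E), 972 (G), 958 (A), 954 (D), …
Top 3: F, E, G.
Highest unsuccessful bid: $958 → clearing price.
Total revenue = 3 × $958 = $2,874.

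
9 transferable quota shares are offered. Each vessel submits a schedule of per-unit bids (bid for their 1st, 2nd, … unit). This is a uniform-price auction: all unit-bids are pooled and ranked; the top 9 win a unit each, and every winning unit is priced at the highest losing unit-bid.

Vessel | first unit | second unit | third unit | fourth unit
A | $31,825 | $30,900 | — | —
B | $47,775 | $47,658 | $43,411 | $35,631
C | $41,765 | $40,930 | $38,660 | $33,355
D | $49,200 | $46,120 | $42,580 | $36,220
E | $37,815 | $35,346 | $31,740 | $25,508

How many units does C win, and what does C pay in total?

C: 3 units, pays $113,445

Merging the schedules and taking the best 9: 49,200 (D-1), 47,775 (B-1), 47,658 (B-2), 46,120 (D-2), 43,411 (B-3), 42,580 (D-3), 41,765 (C-1), 40,930 (C-2), 38,660 (C-3)
Highest rejected unit-bid = $37,815.
C wins 3 unit(s) at $37,815 each.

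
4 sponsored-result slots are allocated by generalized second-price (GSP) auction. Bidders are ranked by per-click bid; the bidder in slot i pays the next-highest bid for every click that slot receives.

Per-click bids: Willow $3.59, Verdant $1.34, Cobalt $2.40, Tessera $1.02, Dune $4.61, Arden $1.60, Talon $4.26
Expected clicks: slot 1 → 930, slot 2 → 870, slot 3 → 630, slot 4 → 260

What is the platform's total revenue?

Per-click bids in order: $4.61 (Dune) > $4.26 (Talon) > $3.59 (Willow) > $2.40 (Cobalt) > $1.60 (Arden) > …
Slot 1: Dune pays $4.26 × 930 = $3961.80
Slot 2: Talon pays $3.59 × 870 = $3123.30
Slot 3: Willow pays $2.40 × 630 = $1512.00
Slot 4: Cobalt pays $1.60 × 260 = $416.00
Total = $9013.10

Total revenue: $9013.10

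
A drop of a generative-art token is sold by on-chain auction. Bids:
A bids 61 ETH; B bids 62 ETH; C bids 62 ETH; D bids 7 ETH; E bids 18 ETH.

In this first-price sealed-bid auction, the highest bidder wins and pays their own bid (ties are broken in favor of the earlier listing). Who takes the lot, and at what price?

Bids in order: 62 (B) > 62 (C) > 61 (A) > 18 (E) > 7 (D)
Tie at 62 ETH → B wins by tie-break.
B has the highest bid and pays exactly that: 62 ETH.

B pays 62 ETH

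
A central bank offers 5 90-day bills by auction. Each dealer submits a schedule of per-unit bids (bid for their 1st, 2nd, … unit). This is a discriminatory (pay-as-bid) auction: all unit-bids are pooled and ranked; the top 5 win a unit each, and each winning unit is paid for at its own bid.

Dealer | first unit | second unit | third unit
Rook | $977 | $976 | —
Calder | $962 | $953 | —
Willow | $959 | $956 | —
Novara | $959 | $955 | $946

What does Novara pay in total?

Merging the schedules and taking the best 5: 977 (Rook-1), 976 (Rook-2), 962 (Calder-1), 959 (Willow-1), 959 (Novara-1)
Next rejected bid: $956 (not a price — pay-as-bid).
Novara's winning unit-bids: 959 = $959.

Novara pays $959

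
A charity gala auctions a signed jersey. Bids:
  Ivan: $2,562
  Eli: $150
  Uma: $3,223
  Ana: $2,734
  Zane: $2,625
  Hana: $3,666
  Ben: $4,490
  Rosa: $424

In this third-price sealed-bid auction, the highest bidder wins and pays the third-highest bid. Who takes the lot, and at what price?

Bids ranked: 4,490 (Ben) > 3,666 (Hana) > 3,223 (Uma) > 2,734 (Ana) > 2,625 (Zane) > 2,562 (Ivan) > …
Ben is highest; pays the third-highest bid, $3,223.

Ben pays $3,223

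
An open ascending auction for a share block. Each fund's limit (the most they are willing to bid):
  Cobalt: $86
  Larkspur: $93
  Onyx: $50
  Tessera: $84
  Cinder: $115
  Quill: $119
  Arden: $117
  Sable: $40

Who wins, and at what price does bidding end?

Open ascending-bid auction: the price rises until one bidder remains; the winner pays the price at which the last rival dropped out.
Limits ranked: 119 (Quill) > 117 (Arden) > 115 (Cinder) > 93 (Larkspur) > 86 (Cobalt) > 84 (Tessera) > …
Once the price passes $117, only Quill is left; the hammer falls at Arden's limit of $117.

Quill wins at $117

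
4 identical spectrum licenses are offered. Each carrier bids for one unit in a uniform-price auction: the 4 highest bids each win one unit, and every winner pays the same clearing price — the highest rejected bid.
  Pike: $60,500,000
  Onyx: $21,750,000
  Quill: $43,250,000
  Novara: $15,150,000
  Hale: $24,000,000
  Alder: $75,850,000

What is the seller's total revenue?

Sorting: 75,850,000 (Alder), 60,500,000 (Pike), 43,250,000 (Quill), 24,000,000 (Hale), 21,750,000 (Onyx), 15,150,000 (Novara)
Winners (4 units): Alder, Pike, Quill, Hale.
Clearing price = highest rejected bid = $21,750,000.
Total revenue = 4 × $21,750,000 = $87,000,000.

Total revenue: $87,000,000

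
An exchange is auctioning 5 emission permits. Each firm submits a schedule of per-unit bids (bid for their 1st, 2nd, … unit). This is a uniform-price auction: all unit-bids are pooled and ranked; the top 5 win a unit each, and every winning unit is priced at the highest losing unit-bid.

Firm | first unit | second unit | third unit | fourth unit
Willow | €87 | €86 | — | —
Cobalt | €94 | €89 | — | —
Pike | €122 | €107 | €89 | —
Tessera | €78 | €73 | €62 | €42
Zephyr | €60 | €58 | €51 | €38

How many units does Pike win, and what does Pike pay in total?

Pike: 3 units, pays €261

Pooled unit-bids ranked (top 5): 122 (Pike-1), 107 (Pike-2), 94 (Cobalt-1), 89 (Cobalt-2), 89 (Pike-3)
The (k+1)-th unit-bid is €87.
Pike wins 3 unit(s) at €87 each.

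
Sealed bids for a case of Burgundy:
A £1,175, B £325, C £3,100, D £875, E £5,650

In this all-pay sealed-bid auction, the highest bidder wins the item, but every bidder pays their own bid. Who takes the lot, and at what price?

E pays £5,650

Sorting bids: 5,650 (E) > 3,100 (C) > 1,175 (A) > 875 (D) > 325 (B)
E is highest and takes the item; every bidder forfeits their bid.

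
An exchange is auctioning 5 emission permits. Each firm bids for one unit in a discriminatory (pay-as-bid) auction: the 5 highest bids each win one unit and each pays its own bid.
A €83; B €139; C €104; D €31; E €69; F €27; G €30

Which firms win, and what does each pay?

B €139, C €104, A €83, E €69, D €31

Sorting: 139 (B), 104 (C), 83 (A), 69 (E), 31 (D), 30 (G), 27 (F)
Top 5: B, C, A, E, D.
Each winner pays its own bid: B €139, C €104, A €83, E €69, D €31.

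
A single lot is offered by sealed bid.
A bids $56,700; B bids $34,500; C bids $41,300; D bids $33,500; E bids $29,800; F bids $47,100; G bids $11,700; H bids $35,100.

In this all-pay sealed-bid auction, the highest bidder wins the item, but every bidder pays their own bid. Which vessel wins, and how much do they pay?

Bids in order: 56,700 (A) > 47,100 (F) > 41,300 (C) > 35,100 (H) > 34,500 (B) > 33,500 (D) > …
A is highest and takes the item; every bidder forfeits their bid.

A pays $56,700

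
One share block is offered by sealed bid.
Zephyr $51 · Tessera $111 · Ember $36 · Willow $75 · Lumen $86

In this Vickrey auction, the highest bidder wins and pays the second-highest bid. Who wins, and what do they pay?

Tessera pays $86

Bids in order: 111 (Tessera) > 86 (Lumen) > 75 (Willow) > 51 (Zephyr) > 36 (Ember)
Second-price: Tessera pays Lumen's bid of $86.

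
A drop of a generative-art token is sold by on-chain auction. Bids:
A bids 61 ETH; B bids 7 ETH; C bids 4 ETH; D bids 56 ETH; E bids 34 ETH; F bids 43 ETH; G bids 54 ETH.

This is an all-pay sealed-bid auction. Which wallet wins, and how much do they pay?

A pays 61 ETH

Bids ranked: 61 (A) > 56 (D) > 54 (G) > 43 (F) > 34 (E) > 7 (B) > …
A wins with the top bid; all bids are sunk regardless.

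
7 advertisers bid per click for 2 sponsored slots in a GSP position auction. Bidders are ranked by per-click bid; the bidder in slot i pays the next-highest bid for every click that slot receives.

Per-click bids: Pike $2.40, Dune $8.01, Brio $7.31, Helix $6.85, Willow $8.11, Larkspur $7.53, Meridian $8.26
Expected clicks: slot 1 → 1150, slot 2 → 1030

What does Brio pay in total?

Brio pays $0.00

Per-click bids in order: $8.26 (Meridian) > $8.11 (Willow) > $8.01 (Dune) > …
Brio ranks below slot 2 → no slot, pays nothing.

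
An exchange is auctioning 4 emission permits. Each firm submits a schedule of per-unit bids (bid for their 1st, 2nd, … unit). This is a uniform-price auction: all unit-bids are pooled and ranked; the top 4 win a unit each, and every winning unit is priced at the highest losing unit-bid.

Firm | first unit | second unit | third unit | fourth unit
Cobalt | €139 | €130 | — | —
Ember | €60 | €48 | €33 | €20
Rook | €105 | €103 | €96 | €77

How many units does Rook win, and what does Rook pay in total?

All unit-bids, highest first — top 4: 139 (Cobalt-1), 130 (Cobalt-2), 105 (Rook-1), 103 (Rook-2)
Highest rejected unit-bid = €96.
Rook wins 2 unit(s) at €96 each.

Rook: 2 units, pays €192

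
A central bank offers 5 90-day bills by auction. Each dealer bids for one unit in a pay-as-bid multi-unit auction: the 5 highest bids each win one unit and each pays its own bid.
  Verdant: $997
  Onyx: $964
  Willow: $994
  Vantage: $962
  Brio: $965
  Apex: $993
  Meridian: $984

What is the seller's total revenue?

Sorting: 997 (Verdant), 994 (Willow), 993 (Apex), 984 (Meridian), 965 (Brio), 964 (Onyx), 962 (Vantage)
Top 5: Verdant, Willow, Apex, Meridian, Brio.
Total revenue = 997 + 994 + 993 + 984 + 965 = $4,933.

Total revenue: $4,933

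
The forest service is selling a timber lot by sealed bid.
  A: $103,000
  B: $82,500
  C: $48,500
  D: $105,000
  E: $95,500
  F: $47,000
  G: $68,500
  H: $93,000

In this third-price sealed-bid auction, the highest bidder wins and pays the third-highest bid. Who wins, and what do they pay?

D pays $95,500

Rule: the highest bidder wins and pays the third-highest bid.
Sorting bids: 105,000 (D) > 103,000 (A) > 95,500 (E) > 93,000 (H) > 82,500 (B) > 68,500 (G) > …
D is highest; pays the third-highest bid, $95,500.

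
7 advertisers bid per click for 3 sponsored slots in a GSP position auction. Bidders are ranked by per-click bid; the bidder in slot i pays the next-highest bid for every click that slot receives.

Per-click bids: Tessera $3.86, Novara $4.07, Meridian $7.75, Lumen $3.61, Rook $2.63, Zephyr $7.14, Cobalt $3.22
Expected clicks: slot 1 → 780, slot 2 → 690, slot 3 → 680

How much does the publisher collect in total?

Sorting advertisers: $7.75 (Meridian) > $7.14 (Zephyr) > $4.07 (Novara) > $3.86 (Tessera) > …
Slot 1: Meridian pays $7.14 × 780 = $5569.20
Slot 2: Zephyr pays $4.07 × 690 = $2808.30
Slot 3: Novara pays $3.86 × 680 = $2624.80
Total = $11002.30

Total revenue: $11002.30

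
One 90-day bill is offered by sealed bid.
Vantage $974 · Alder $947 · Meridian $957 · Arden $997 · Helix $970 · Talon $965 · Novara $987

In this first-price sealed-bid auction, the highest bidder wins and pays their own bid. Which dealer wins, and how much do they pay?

Arden pays $997

First-price sealed-bid auction: the highest bidder wins and pays their own bid.
Bids ranked: 997 (Arden) > 987 (Novara) > 974 (Vantage) > 970 (Helix) > 965 (Talon) > 957 (Meridian) > …
First-price: Arden pays what they bid, $997.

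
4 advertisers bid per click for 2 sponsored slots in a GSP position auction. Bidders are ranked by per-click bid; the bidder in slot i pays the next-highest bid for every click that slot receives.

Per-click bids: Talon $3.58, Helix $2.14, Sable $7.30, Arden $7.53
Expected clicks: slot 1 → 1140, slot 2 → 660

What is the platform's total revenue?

Ranked by bid: $7.53 (Arden) > $7.30 (Sable) > $3.58 (Talon) > …
Slot 1: Arden pays $7.30 × 1140 = $8322.00
Slot 2: Sable pays $3.58 × 660 = $2362.80
Total = $10684.80

Total revenue: $10684.80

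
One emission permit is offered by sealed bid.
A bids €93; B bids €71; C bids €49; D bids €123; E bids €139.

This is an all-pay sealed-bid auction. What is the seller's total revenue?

All-pay sealed-bid auction: the highest bidder wins the item, but every bidder pays their own bid.
Bids in order: 139 (E) > 123 (D) > 93 (A) > 71 (B) > 49 (C)
E wins with the top bid; all bids are sunk regardless.
Every bidder forfeits their bid regardless of winning.
Revenue = 93 + 71 + 49 + 123 + 139 = €475.

Total revenue: €475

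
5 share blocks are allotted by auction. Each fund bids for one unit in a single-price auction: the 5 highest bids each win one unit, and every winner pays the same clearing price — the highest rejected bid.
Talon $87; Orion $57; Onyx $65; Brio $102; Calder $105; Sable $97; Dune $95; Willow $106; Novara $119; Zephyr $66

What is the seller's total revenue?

Total revenue: $475

Sorting: 119 (Novara), 106 (Willow), 105 (Calder), 102 (Brio), 97 (Sable), 95 (Dune), 87 (Talon), …
The 5 highest are Novara, Willow, Calder, Brio, Sable.
Highest unsuccessful bid: $95 → clearing price.
Total revenue = 5 × $95 = $475.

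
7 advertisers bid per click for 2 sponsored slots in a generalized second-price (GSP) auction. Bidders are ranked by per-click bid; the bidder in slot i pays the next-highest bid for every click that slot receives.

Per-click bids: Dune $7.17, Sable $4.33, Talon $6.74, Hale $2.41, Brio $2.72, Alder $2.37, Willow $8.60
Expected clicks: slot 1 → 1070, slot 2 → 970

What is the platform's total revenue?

Total revenue: $14209.70

Ranked by bid: $8.60 (Willow) > $7.17 (Dune) > $6.74 (Talon) > …
Slot 1: Willow pays $7.17 × 1070 = $7671.90
Slot 2: Dune pays $6.74 × 970 = $6537.80
Total = $14209.70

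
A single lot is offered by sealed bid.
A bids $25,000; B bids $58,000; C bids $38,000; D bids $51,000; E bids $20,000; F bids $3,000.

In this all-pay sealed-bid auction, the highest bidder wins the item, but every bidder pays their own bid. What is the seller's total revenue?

All-pay sealed-bid auction: the highest bidder wins the item, but every bidder pays their own bid.
Sorting bids: 58,000 (B) > 51,000 (D) > 38,000 (C) > 25,000 (A) > 20,000 (E) > 3,000 (F)
B wins with the top bid; all bids are sunk regardless.
Every bidder forfeits their bid regardless of winning.
Revenue = 25,000 + 58,000 + 38,000 + 51,000 + 20,000 + 3,000 = $195,000.

Total revenue: $195,000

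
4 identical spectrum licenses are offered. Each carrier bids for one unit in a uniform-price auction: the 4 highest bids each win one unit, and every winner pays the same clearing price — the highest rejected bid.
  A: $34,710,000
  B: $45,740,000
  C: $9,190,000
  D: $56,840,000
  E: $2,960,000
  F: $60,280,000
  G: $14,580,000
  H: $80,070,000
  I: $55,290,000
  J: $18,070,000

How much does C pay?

C pays $0

Bids ranked high→low: 80,070,000 (H), 60,280,000 (F), 56,840,000 (D), 55,290,000 (I), 45,740,000 (B), 34,710,000 (A), …
The 4 highest are H, F, D, I.
Clearing price = highest rejected bid = $45,740,000.
C does not win → pays $0.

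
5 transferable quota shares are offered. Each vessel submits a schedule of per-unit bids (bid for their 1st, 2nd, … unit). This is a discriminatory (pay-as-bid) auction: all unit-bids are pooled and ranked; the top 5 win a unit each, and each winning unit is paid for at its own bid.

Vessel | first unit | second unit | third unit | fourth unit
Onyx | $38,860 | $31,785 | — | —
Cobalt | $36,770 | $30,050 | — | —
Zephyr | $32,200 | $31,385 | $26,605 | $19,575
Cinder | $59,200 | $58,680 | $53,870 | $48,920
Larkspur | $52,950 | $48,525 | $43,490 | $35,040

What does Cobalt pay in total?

Pooled unit-bids ranked (top 5): 59,200 (Cinder-1), 58,680 (Cinder-2), 53,870 (Cinder-3), 52,950 (Larkspur-1), 48,920 (Cinder-4)
Next rejected bid: $48,525 (not a price — pay-as-bid).
Cobalt wins no units.

Cobalt pays $0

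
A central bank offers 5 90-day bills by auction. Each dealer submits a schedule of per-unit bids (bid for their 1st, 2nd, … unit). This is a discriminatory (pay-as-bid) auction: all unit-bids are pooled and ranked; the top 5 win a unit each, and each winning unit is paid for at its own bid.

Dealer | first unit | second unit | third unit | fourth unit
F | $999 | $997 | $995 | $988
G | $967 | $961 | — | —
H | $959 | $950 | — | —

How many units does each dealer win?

F 4, G 1

Pooled unit-bids ranked (top 5): 999 (F-1), 997 (F-2), 995 (F-3), 988 (F-4), 967 (G-1)
Next rejected bid: $961 (not a price — pay-as-bid).
Allocation: F 4, G 1.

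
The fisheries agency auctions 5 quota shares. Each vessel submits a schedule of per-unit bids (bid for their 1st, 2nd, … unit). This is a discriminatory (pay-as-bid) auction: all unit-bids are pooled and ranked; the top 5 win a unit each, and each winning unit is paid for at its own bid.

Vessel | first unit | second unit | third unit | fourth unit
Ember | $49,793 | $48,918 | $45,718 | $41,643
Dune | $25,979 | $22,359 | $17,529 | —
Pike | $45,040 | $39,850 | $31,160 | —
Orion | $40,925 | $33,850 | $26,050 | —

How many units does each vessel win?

Merging the schedules and taking the best 5: 49,793 (Ember-1), 48,918 (Ember-2), 45,718 (Ember-3), 45,040 (Pike-1), 41,643 (Ember-4)
Next rejected bid: $40,925 (not a price — pay-as-bid).
Allocation: Ember 4, Pike 1.

Ember 4, Pike 1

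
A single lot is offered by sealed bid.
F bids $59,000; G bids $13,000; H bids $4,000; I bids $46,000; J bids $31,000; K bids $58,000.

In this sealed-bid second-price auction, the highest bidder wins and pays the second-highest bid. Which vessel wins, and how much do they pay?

Bids ranked: 59,000 (F) > 58,000 (K) > 46,000 (I) > 31,000 (J) > 13,000 (G) > 4,000 (H)
Second-price: F pays K's bid of $58,000.

F pays $58,000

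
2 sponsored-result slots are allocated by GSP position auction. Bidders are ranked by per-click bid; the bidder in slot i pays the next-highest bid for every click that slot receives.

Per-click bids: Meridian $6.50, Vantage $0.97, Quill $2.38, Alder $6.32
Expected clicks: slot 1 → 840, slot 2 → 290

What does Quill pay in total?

Ranked by bid: $6.50 (Meridian) > $6.32 (Alder) > $2.38 (Quill) > …
Quill ranks below slot 2 → no slot, pays nothing.

Quill pays $0.00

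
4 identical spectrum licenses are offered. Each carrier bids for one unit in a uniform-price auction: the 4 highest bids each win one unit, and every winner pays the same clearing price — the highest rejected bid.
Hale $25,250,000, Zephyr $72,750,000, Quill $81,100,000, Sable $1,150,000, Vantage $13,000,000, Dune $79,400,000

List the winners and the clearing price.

Quill, Dune, Zephyr, Hale; each pays $13,000,000

Sorting: 81,100,000 (Quill), 79,400,000 (Dune), 72,750,000 (Zephyr), 25,250,000 (Hale), 13,000,000 (Vantage), 1,150,000 (Sable)
The 4 highest are Quill, Dune, Zephyr, Hale.
Clearing price = highest rejected bid = $13,000,000.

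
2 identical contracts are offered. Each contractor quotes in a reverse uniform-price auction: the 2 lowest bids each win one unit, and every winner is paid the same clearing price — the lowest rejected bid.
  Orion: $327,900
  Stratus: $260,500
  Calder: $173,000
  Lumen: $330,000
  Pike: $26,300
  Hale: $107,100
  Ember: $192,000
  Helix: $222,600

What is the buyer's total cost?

Bids ranked low→high: 26,300 (Pike), 107,100 (Hale), 173,000 (Calder), 192,000 (Ember), …
Lowest 2: Pike, Hale.
Lowest unsuccessful bid: $173,000 → clearing price.
Total cost = 2 × $173,000 = $346,000.

Total cost: $346,000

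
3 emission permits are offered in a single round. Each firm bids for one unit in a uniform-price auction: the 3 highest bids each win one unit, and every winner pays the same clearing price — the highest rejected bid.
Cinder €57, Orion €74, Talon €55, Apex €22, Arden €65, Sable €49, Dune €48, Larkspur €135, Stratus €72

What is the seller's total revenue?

Bids ranked high→low: 135 (Larkspur), 74 (Orion), 72 (Stratus), 65 (Arden), 57 (Cinder), …
Winners (3 units): Larkspur, Orion, Stratus.
First losing bid is Arden's €65, which sets the uniform price.
Total revenue = 3 × €65 = €195.

Total revenue: €195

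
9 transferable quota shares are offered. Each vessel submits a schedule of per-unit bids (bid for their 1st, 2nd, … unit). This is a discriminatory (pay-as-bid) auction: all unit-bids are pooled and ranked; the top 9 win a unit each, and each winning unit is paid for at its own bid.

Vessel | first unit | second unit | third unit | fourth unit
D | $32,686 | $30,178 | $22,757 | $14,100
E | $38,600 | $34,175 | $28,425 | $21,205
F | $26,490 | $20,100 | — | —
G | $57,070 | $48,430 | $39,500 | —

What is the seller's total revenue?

Merging the schedules and taking the best 9: 57,070 (G-1), 48,430 (G-2), 39,500 (G-3), 38,600 (E-1), 34,175 (E-2), 32,686 (D-1), 30,178 (D-2), 28,425 (E-3), 26,490 (F-1)
Next rejected bid: $22,757 (not a price — pay-as-bid).
Each winning unit pays its own bid.
Revenue = 57,070 + 48,430 + 39,500 + 38,600 + 34,175 + 32,686 + 30,178 + 28,425 + 26,490 = $335,554.

Total revenue: $335,554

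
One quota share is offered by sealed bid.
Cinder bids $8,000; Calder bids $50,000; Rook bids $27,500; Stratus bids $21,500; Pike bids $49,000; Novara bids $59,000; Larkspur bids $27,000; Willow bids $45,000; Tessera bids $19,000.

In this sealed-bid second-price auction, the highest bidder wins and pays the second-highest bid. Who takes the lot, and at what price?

Sorting bids: 59,000 (Novara) > 50,000 (Calder) > 49,000 (Pike) > 45,000 (Willow) > 27,500 (Rook) > 27,000 (Larkspur) > …
Novara wins with the highest bid; price is set by the runner-up at $50,000.

Novara pays $50,000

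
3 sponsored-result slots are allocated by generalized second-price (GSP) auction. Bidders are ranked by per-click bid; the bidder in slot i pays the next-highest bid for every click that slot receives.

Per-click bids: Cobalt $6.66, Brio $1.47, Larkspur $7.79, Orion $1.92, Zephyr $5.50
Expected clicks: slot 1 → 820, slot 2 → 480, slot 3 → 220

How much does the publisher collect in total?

Total revenue: $8523.60

Sorting advertisers: $7.79 (Larkspur) > $6.66 (Cobalt) > $5.50 (Zephyr) > $1.92 (Orion) > …
Slot 1: Larkspur pays $6.66 × 820 = $5461.20
Slot 2: Cobalt pays $5.50 × 480 = $2640.00
Slot 3: Zephyr pays $1.92 × 220 = $422.40
Total = $8523.60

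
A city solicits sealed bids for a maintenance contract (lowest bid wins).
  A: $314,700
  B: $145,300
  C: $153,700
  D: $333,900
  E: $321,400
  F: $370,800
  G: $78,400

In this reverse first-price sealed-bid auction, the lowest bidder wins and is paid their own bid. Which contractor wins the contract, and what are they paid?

Bids ranked: 78,400 (G) < 145,300 (B) < 153,700 (C) < 314,700 (A) < 321,400 (E) < 333,900 (D) < …
G has the lowest bid and is paid exactly that: $78,400.

G is paid $78,400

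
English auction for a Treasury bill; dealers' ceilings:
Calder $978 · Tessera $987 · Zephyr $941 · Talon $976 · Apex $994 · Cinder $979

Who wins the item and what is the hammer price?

Apex wins at $987

Ascending (English) auction: the price rises until one bidder remains; the winner pays the price at which the last rival dropped out.
Limits in order: 994 (Apex) > 987 (Tessera) > 979 (Cinder) > 978 (Calder) > 976 (Talon) > 941 (Zephyr)
Once the price passes $987, only Apex is left; the hammer falls at Tessera's limit of $987.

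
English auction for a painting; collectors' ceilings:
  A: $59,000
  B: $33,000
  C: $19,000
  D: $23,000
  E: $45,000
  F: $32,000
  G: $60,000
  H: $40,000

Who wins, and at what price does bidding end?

G wins at $59,000

Open ascending-bid auction: the price rises until one bidder remains; the winner pays the price at which the last rival dropped out.
Sorting limits: 60,000 (G) > 59,000 (A) > 45,000 (E) > 40,000 (H) > 33,000 (B) > 32,000 (F) > …
Bidding ends when A exits at $59,000; G takes it.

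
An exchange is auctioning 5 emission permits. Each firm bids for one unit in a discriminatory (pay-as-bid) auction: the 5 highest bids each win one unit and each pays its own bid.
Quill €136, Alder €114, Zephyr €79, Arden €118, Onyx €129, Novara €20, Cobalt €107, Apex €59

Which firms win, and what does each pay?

Ordering the bids: 136 (Quill), 129 (Onyx), 118 (Arden), 114 (Alder), 107 (Cobalt), 79 (Zephyr), 59 (Apex), …
Top 5: Quill, Onyx, Arden, Alder, Cobalt.
Each winner pays its own bid: Quill €136, Onyx €129, Arden €118, Alder €114, Cobalt €107.

Quill €136, Onyx €129, Arden €118, Alder €114, Cobalt €107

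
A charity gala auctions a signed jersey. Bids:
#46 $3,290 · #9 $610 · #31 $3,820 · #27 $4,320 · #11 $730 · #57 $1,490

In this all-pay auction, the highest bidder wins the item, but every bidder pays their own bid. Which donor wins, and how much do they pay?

#27 pays $4,320

Rule: the highest bidder wins the item, but every bidder pays their own bid.
Sorting bids: 4,320 (#27) > 3,820 (#31) > 3,290 (#46) > 1,490 (#57) > 730 (#11) > 610 (#9)
#27 is highest and takes the item; every bidder forfeits their bid.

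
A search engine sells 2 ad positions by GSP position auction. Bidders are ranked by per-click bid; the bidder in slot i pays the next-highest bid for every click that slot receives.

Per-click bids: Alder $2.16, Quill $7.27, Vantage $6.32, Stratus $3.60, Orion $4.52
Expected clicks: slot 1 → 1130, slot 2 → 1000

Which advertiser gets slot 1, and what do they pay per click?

Quill; $6.32 per click

Sorting advertisers: $7.27 (Quill) > $6.32 (Vantage) > $4.52 (Orion) > …
Slot 1 goes to the first-ranked bidder, Quill, who pays the next bid down: $6.32/click.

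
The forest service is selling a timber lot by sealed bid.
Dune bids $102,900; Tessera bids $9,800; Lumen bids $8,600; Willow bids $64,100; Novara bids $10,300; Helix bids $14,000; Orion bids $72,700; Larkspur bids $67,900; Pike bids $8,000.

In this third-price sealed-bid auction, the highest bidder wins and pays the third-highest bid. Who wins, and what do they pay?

Third-price sealed-bid auction: the highest bidder wins and pays the third-highest bid.
Bids ranked: 102,900 (Dune) > 72,700 (Orion) > 67,900 (Larkspur) > 64,100 (Willow) > 14,000 (Helix) > 10,300 (Novara) > …
Dune is highest; pays the third-highest bid, $67,900.

Dune pays $67,900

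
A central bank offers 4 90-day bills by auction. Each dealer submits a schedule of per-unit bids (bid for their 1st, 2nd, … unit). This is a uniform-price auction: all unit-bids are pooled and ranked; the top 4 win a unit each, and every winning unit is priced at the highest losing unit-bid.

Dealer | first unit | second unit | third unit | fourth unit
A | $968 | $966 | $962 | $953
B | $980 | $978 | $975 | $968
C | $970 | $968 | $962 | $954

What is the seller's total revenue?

All unit-bids, highest first — top 4: 980 (B-1), 978 (B-2), 975 (B-3), 970 (C-1)
Highest rejected unit-bid = $968.
Allocation: B 3, C 1. Every unit priced at $968.
Revenue = 4 × 968 = $3,872.

Total revenue: $3,872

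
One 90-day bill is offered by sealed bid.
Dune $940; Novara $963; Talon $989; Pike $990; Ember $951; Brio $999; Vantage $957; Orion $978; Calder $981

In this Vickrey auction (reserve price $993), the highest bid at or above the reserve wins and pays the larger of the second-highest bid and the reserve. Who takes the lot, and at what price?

Bids in order: 999 (Brio) > 990 (Pike) > 989 (Talon) > 981 (Calder) > 978 (Orion) > 963 (Novara) > …
Brio has the top bid at or above the reserve ($999).
max(second-highest $990, reserve $993) = $993.

Brio pays $993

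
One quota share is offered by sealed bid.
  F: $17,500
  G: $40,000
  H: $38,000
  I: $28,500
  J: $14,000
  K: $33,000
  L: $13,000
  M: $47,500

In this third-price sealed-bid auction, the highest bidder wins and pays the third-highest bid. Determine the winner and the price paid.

M pays $38,000

Bids ranked: 47,500 (M) > 40,000 (G) > 38,000 (H) > 33,000 (K) > 28,500 (I) > 17,500 (F) > …
M wins; payment is bid #3 in the ranking = $38,000.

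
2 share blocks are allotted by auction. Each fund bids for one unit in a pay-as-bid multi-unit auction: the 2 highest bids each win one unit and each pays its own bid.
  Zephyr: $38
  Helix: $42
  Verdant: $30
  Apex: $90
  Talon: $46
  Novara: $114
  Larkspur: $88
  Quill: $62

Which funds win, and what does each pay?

Novara $114, Apex $90

Ordering the bids: 114 (Novara), 90 (Apex), 88 (Larkspur), 62 (Quill), …
Top 2: Novara, Apex.
Each winner pays its own bid: Novara $114, Apex $90.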